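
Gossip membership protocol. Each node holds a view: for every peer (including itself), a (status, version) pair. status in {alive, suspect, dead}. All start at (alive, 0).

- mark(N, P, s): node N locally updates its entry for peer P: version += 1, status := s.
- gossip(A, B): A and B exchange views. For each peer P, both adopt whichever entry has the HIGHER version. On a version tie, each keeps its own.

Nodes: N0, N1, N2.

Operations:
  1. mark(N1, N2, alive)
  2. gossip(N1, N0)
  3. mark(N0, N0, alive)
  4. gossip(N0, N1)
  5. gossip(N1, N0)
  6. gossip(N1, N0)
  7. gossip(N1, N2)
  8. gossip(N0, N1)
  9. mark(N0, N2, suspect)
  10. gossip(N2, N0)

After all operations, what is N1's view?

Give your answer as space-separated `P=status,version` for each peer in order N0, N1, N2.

Answer: N0=alive,1 N1=alive,0 N2=alive,1

Derivation:
Op 1: N1 marks N2=alive -> (alive,v1)
Op 2: gossip N1<->N0 -> N1.N0=(alive,v0) N1.N1=(alive,v0) N1.N2=(alive,v1) | N0.N0=(alive,v0) N0.N1=(alive,v0) N0.N2=(alive,v1)
Op 3: N0 marks N0=alive -> (alive,v1)
Op 4: gossip N0<->N1 -> N0.N0=(alive,v1) N0.N1=(alive,v0) N0.N2=(alive,v1) | N1.N0=(alive,v1) N1.N1=(alive,v0) N1.N2=(alive,v1)
Op 5: gossip N1<->N0 -> N1.N0=(alive,v1) N1.N1=(alive,v0) N1.N2=(alive,v1) | N0.N0=(alive,v1) N0.N1=(alive,v0) N0.N2=(alive,v1)
Op 6: gossip N1<->N0 -> N1.N0=(alive,v1) N1.N1=(alive,v0) N1.N2=(alive,v1) | N0.N0=(alive,v1) N0.N1=(alive,v0) N0.N2=(alive,v1)
Op 7: gossip N1<->N2 -> N1.N0=(alive,v1) N1.N1=(alive,v0) N1.N2=(alive,v1) | N2.N0=(alive,v1) N2.N1=(alive,v0) N2.N2=(alive,v1)
Op 8: gossip N0<->N1 -> N0.N0=(alive,v1) N0.N1=(alive,v0) N0.N2=(alive,v1) | N1.N0=(alive,v1) N1.N1=(alive,v0) N1.N2=(alive,v1)
Op 9: N0 marks N2=suspect -> (suspect,v2)
Op 10: gossip N2<->N0 -> N2.N0=(alive,v1) N2.N1=(alive,v0) N2.N2=(suspect,v2) | N0.N0=(alive,v1) N0.N1=(alive,v0) N0.N2=(suspect,v2)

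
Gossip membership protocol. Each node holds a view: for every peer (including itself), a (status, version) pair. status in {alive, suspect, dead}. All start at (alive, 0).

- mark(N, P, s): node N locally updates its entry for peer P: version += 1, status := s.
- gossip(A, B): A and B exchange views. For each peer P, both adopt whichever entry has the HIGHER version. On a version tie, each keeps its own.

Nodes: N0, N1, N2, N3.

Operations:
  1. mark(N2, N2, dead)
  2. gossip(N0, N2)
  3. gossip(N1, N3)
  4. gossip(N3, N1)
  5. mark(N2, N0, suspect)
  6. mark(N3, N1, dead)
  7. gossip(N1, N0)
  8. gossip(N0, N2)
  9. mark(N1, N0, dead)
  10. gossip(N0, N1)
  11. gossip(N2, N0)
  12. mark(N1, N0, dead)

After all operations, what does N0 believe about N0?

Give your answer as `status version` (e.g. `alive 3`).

Op 1: N2 marks N2=dead -> (dead,v1)
Op 2: gossip N0<->N2 -> N0.N0=(alive,v0) N0.N1=(alive,v0) N0.N2=(dead,v1) N0.N3=(alive,v0) | N2.N0=(alive,v0) N2.N1=(alive,v0) N2.N2=(dead,v1) N2.N3=(alive,v0)
Op 3: gossip N1<->N3 -> N1.N0=(alive,v0) N1.N1=(alive,v0) N1.N2=(alive,v0) N1.N3=(alive,v0) | N3.N0=(alive,v0) N3.N1=(alive,v0) N3.N2=(alive,v0) N3.N3=(alive,v0)
Op 4: gossip N3<->N1 -> N3.N0=(alive,v0) N3.N1=(alive,v0) N3.N2=(alive,v0) N3.N3=(alive,v0) | N1.N0=(alive,v0) N1.N1=(alive,v0) N1.N2=(alive,v0) N1.N3=(alive,v0)
Op 5: N2 marks N0=suspect -> (suspect,v1)
Op 6: N3 marks N1=dead -> (dead,v1)
Op 7: gossip N1<->N0 -> N1.N0=(alive,v0) N1.N1=(alive,v0) N1.N2=(dead,v1) N1.N3=(alive,v0) | N0.N0=(alive,v0) N0.N1=(alive,v0) N0.N2=(dead,v1) N0.N3=(alive,v0)
Op 8: gossip N0<->N2 -> N0.N0=(suspect,v1) N0.N1=(alive,v0) N0.N2=(dead,v1) N0.N3=(alive,v0) | N2.N0=(suspect,v1) N2.N1=(alive,v0) N2.N2=(dead,v1) N2.N3=(alive,v0)
Op 9: N1 marks N0=dead -> (dead,v1)
Op 10: gossip N0<->N1 -> N0.N0=(suspect,v1) N0.N1=(alive,v0) N0.N2=(dead,v1) N0.N3=(alive,v0) | N1.N0=(dead,v1) N1.N1=(alive,v0) N1.N2=(dead,v1) N1.N3=(alive,v0)
Op 11: gossip N2<->N0 -> N2.N0=(suspect,v1) N2.N1=(alive,v0) N2.N2=(dead,v1) N2.N3=(alive,v0) | N0.N0=(suspect,v1) N0.N1=(alive,v0) N0.N2=(dead,v1) N0.N3=(alive,v0)
Op 12: N1 marks N0=dead -> (dead,v2)

Answer: suspect 1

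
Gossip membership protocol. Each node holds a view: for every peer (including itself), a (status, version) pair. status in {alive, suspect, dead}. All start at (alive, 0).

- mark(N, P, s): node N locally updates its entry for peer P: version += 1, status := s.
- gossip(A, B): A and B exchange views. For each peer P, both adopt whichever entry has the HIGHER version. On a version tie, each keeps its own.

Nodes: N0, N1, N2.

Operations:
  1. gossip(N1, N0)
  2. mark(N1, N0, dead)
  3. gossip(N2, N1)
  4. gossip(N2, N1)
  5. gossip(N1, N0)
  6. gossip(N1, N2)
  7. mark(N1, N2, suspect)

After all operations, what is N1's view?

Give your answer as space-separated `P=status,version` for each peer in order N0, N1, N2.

Answer: N0=dead,1 N1=alive,0 N2=suspect,1

Derivation:
Op 1: gossip N1<->N0 -> N1.N0=(alive,v0) N1.N1=(alive,v0) N1.N2=(alive,v0) | N0.N0=(alive,v0) N0.N1=(alive,v0) N0.N2=(alive,v0)
Op 2: N1 marks N0=dead -> (dead,v1)
Op 3: gossip N2<->N1 -> N2.N0=(dead,v1) N2.N1=(alive,v0) N2.N2=(alive,v0) | N1.N0=(dead,v1) N1.N1=(alive,v0) N1.N2=(alive,v0)
Op 4: gossip N2<->N1 -> N2.N0=(dead,v1) N2.N1=(alive,v0) N2.N2=(alive,v0) | N1.N0=(dead,v1) N1.N1=(alive,v0) N1.N2=(alive,v0)
Op 5: gossip N1<->N0 -> N1.N0=(dead,v1) N1.N1=(alive,v0) N1.N2=(alive,v0) | N0.N0=(dead,v1) N0.N1=(alive,v0) N0.N2=(alive,v0)
Op 6: gossip N1<->N2 -> N1.N0=(dead,v1) N1.N1=(alive,v0) N1.N2=(alive,v0) | N2.N0=(dead,v1) N2.N1=(alive,v0) N2.N2=(alive,v0)
Op 7: N1 marks N2=suspect -> (suspect,v1)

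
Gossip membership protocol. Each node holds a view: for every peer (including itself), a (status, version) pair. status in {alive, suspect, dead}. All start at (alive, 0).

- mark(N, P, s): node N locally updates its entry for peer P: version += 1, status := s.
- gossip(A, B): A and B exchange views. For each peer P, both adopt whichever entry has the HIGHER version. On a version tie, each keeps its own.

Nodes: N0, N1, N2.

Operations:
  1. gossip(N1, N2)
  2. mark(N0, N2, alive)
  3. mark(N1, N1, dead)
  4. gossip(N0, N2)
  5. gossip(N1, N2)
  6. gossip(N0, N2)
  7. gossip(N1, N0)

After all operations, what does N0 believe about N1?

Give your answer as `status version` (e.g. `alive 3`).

Answer: dead 1

Derivation:
Op 1: gossip N1<->N2 -> N1.N0=(alive,v0) N1.N1=(alive,v0) N1.N2=(alive,v0) | N2.N0=(alive,v0) N2.N1=(alive,v0) N2.N2=(alive,v0)
Op 2: N0 marks N2=alive -> (alive,v1)
Op 3: N1 marks N1=dead -> (dead,v1)
Op 4: gossip N0<->N2 -> N0.N0=(alive,v0) N0.N1=(alive,v0) N0.N2=(alive,v1) | N2.N0=(alive,v0) N2.N1=(alive,v0) N2.N2=(alive,v1)
Op 5: gossip N1<->N2 -> N1.N0=(alive,v0) N1.N1=(dead,v1) N1.N2=(alive,v1) | N2.N0=(alive,v0) N2.N1=(dead,v1) N2.N2=(alive,v1)
Op 6: gossip N0<->N2 -> N0.N0=(alive,v0) N0.N1=(dead,v1) N0.N2=(alive,v1) | N2.N0=(alive,v0) N2.N1=(dead,v1) N2.N2=(alive,v1)
Op 7: gossip N1<->N0 -> N1.N0=(alive,v0) N1.N1=(dead,v1) N1.N2=(alive,v1) | N0.N0=(alive,v0) N0.N1=(dead,v1) N0.N2=(alive,v1)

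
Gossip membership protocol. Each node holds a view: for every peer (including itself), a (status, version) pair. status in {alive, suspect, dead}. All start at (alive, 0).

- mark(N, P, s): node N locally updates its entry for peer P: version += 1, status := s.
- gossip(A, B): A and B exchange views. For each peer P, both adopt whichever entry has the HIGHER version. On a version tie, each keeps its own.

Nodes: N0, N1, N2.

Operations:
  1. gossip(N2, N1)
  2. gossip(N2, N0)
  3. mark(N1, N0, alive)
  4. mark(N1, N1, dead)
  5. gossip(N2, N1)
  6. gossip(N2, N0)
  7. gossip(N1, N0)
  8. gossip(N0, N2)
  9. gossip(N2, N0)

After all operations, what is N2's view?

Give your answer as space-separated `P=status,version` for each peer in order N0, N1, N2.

Answer: N0=alive,1 N1=dead,1 N2=alive,0

Derivation:
Op 1: gossip N2<->N1 -> N2.N0=(alive,v0) N2.N1=(alive,v0) N2.N2=(alive,v0) | N1.N0=(alive,v0) N1.N1=(alive,v0) N1.N2=(alive,v0)
Op 2: gossip N2<->N0 -> N2.N0=(alive,v0) N2.N1=(alive,v0) N2.N2=(alive,v0) | N0.N0=(alive,v0) N0.N1=(alive,v0) N0.N2=(alive,v0)
Op 3: N1 marks N0=alive -> (alive,v1)
Op 4: N1 marks N1=dead -> (dead,v1)
Op 5: gossip N2<->N1 -> N2.N0=(alive,v1) N2.N1=(dead,v1) N2.N2=(alive,v0) | N1.N0=(alive,v1) N1.N1=(dead,v1) N1.N2=(alive,v0)
Op 6: gossip N2<->N0 -> N2.N0=(alive,v1) N2.N1=(dead,v1) N2.N2=(alive,v0) | N0.N0=(alive,v1) N0.N1=(dead,v1) N0.N2=(alive,v0)
Op 7: gossip N1<->N0 -> N1.N0=(alive,v1) N1.N1=(dead,v1) N1.N2=(alive,v0) | N0.N0=(alive,v1) N0.N1=(dead,v1) N0.N2=(alive,v0)
Op 8: gossip N0<->N2 -> N0.N0=(alive,v1) N0.N1=(dead,v1) N0.N2=(alive,v0) | N2.N0=(alive,v1) N2.N1=(dead,v1) N2.N2=(alive,v0)
Op 9: gossip N2<->N0 -> N2.N0=(alive,v1) N2.N1=(dead,v1) N2.N2=(alive,v0) | N0.N0=(alive,v1) N0.N1=(dead,v1) N0.N2=(alive,v0)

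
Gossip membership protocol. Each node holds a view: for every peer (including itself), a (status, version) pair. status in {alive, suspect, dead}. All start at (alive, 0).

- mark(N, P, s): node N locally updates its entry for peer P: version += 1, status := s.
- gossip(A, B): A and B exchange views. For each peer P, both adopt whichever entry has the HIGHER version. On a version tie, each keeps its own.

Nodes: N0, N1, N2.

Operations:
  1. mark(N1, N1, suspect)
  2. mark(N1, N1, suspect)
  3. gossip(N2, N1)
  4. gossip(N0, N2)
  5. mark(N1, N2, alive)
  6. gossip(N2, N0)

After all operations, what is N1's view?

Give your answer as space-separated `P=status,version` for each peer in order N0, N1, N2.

Answer: N0=alive,0 N1=suspect,2 N2=alive,1

Derivation:
Op 1: N1 marks N1=suspect -> (suspect,v1)
Op 2: N1 marks N1=suspect -> (suspect,v2)
Op 3: gossip N2<->N1 -> N2.N0=(alive,v0) N2.N1=(suspect,v2) N2.N2=(alive,v0) | N1.N0=(alive,v0) N1.N1=(suspect,v2) N1.N2=(alive,v0)
Op 4: gossip N0<->N2 -> N0.N0=(alive,v0) N0.N1=(suspect,v2) N0.N2=(alive,v0) | N2.N0=(alive,v0) N2.N1=(suspect,v2) N2.N2=(alive,v0)
Op 5: N1 marks N2=alive -> (alive,v1)
Op 6: gossip N2<->N0 -> N2.N0=(alive,v0) N2.N1=(suspect,v2) N2.N2=(alive,v0) | N0.N0=(alive,v0) N0.N1=(suspect,v2) N0.N2=(alive,v0)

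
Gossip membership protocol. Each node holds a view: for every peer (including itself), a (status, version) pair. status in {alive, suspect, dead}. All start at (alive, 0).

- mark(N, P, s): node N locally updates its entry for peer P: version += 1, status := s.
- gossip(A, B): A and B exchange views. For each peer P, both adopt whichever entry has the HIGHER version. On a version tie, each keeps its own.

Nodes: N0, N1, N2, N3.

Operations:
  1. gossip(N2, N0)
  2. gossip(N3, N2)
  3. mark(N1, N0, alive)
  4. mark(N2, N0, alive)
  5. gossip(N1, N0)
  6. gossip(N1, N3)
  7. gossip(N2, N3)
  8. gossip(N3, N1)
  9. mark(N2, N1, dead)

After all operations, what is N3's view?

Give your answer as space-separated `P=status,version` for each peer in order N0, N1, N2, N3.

Answer: N0=alive,1 N1=alive,0 N2=alive,0 N3=alive,0

Derivation:
Op 1: gossip N2<->N0 -> N2.N0=(alive,v0) N2.N1=(alive,v0) N2.N2=(alive,v0) N2.N3=(alive,v0) | N0.N0=(alive,v0) N0.N1=(alive,v0) N0.N2=(alive,v0) N0.N3=(alive,v0)
Op 2: gossip N3<->N2 -> N3.N0=(alive,v0) N3.N1=(alive,v0) N3.N2=(alive,v0) N3.N3=(alive,v0) | N2.N0=(alive,v0) N2.N1=(alive,v0) N2.N2=(alive,v0) N2.N3=(alive,v0)
Op 3: N1 marks N0=alive -> (alive,v1)
Op 4: N2 marks N0=alive -> (alive,v1)
Op 5: gossip N1<->N0 -> N1.N0=(alive,v1) N1.N1=(alive,v0) N1.N2=(alive,v0) N1.N3=(alive,v0) | N0.N0=(alive,v1) N0.N1=(alive,v0) N0.N2=(alive,v0) N0.N3=(alive,v0)
Op 6: gossip N1<->N3 -> N1.N0=(alive,v1) N1.N1=(alive,v0) N1.N2=(alive,v0) N1.N3=(alive,v0) | N3.N0=(alive,v1) N3.N1=(alive,v0) N3.N2=(alive,v0) N3.N3=(alive,v0)
Op 7: gossip N2<->N3 -> N2.N0=(alive,v1) N2.N1=(alive,v0) N2.N2=(alive,v0) N2.N3=(alive,v0) | N3.N0=(alive,v1) N3.N1=(alive,v0) N3.N2=(alive,v0) N3.N3=(alive,v0)
Op 8: gossip N3<->N1 -> N3.N0=(alive,v1) N3.N1=(alive,v0) N3.N2=(alive,v0) N3.N3=(alive,v0) | N1.N0=(alive,v1) N1.N1=(alive,v0) N1.N2=(alive,v0) N1.N3=(alive,v0)
Op 9: N2 marks N1=dead -> (dead,v1)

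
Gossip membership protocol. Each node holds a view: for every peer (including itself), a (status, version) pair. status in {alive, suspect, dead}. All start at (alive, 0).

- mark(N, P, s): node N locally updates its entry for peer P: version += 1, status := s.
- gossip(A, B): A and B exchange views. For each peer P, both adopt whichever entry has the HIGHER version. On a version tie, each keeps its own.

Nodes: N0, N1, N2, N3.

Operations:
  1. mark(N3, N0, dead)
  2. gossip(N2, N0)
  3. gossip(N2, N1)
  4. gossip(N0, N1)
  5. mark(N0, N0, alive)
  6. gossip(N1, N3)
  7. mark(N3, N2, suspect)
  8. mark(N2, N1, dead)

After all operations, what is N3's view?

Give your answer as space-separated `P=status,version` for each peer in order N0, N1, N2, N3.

Answer: N0=dead,1 N1=alive,0 N2=suspect,1 N3=alive,0

Derivation:
Op 1: N3 marks N0=dead -> (dead,v1)
Op 2: gossip N2<->N0 -> N2.N0=(alive,v0) N2.N1=(alive,v0) N2.N2=(alive,v0) N2.N3=(alive,v0) | N0.N0=(alive,v0) N0.N1=(alive,v0) N0.N2=(alive,v0) N0.N3=(alive,v0)
Op 3: gossip N2<->N1 -> N2.N0=(alive,v0) N2.N1=(alive,v0) N2.N2=(alive,v0) N2.N3=(alive,v0) | N1.N0=(alive,v0) N1.N1=(alive,v0) N1.N2=(alive,v0) N1.N3=(alive,v0)
Op 4: gossip N0<->N1 -> N0.N0=(alive,v0) N0.N1=(alive,v0) N0.N2=(alive,v0) N0.N3=(alive,v0) | N1.N0=(alive,v0) N1.N1=(alive,v0) N1.N2=(alive,v0) N1.N3=(alive,v0)
Op 5: N0 marks N0=alive -> (alive,v1)
Op 6: gossip N1<->N3 -> N1.N0=(dead,v1) N1.N1=(alive,v0) N1.N2=(alive,v0) N1.N3=(alive,v0) | N3.N0=(dead,v1) N3.N1=(alive,v0) N3.N2=(alive,v0) N3.N3=(alive,v0)
Op 7: N3 marks N2=suspect -> (suspect,v1)
Op 8: N2 marks N1=dead -> (dead,v1)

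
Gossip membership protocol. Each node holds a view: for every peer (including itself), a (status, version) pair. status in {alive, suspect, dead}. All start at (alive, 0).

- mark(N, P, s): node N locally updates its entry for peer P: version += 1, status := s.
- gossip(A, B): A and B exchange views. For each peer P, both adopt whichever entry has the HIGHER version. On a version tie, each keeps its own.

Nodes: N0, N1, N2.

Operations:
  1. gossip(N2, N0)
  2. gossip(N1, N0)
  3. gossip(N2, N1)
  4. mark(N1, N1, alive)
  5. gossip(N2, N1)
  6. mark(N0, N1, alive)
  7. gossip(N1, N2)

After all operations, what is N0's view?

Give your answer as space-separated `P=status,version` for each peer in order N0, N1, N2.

Answer: N0=alive,0 N1=alive,1 N2=alive,0

Derivation:
Op 1: gossip N2<->N0 -> N2.N0=(alive,v0) N2.N1=(alive,v0) N2.N2=(alive,v0) | N0.N0=(alive,v0) N0.N1=(alive,v0) N0.N2=(alive,v0)
Op 2: gossip N1<->N0 -> N1.N0=(alive,v0) N1.N1=(alive,v0) N1.N2=(alive,v0) | N0.N0=(alive,v0) N0.N1=(alive,v0) N0.N2=(alive,v0)
Op 3: gossip N2<->N1 -> N2.N0=(alive,v0) N2.N1=(alive,v0) N2.N2=(alive,v0) | N1.N0=(alive,v0) N1.N1=(alive,v0) N1.N2=(alive,v0)
Op 4: N1 marks N1=alive -> (alive,v1)
Op 5: gossip N2<->N1 -> N2.N0=(alive,v0) N2.N1=(alive,v1) N2.N2=(alive,v0) | N1.N0=(alive,v0) N1.N1=(alive,v1) N1.N2=(alive,v0)
Op 6: N0 marks N1=alive -> (alive,v1)
Op 7: gossip N1<->N2 -> N1.N0=(alive,v0) N1.N1=(alive,v1) N1.N2=(alive,v0) | N2.N0=(alive,v0) N2.N1=(alive,v1) N2.N2=(alive,v0)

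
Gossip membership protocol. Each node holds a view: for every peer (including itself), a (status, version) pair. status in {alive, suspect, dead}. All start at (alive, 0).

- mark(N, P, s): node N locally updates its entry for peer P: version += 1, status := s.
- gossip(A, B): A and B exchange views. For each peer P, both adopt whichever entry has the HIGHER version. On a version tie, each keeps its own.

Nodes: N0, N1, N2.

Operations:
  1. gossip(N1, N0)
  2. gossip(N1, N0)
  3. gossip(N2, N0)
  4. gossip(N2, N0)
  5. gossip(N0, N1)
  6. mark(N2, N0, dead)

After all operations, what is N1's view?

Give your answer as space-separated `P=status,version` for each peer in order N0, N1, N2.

Answer: N0=alive,0 N1=alive,0 N2=alive,0

Derivation:
Op 1: gossip N1<->N0 -> N1.N0=(alive,v0) N1.N1=(alive,v0) N1.N2=(alive,v0) | N0.N0=(alive,v0) N0.N1=(alive,v0) N0.N2=(alive,v0)
Op 2: gossip N1<->N0 -> N1.N0=(alive,v0) N1.N1=(alive,v0) N1.N2=(alive,v0) | N0.N0=(alive,v0) N0.N1=(alive,v0) N0.N2=(alive,v0)
Op 3: gossip N2<->N0 -> N2.N0=(alive,v0) N2.N1=(alive,v0) N2.N2=(alive,v0) | N0.N0=(alive,v0) N0.N1=(alive,v0) N0.N2=(alive,v0)
Op 4: gossip N2<->N0 -> N2.N0=(alive,v0) N2.N1=(alive,v0) N2.N2=(alive,v0) | N0.N0=(alive,v0) N0.N1=(alive,v0) N0.N2=(alive,v0)
Op 5: gossip N0<->N1 -> N0.N0=(alive,v0) N0.N1=(alive,v0) N0.N2=(alive,v0) | N1.N0=(alive,v0) N1.N1=(alive,v0) N1.N2=(alive,v0)
Op 6: N2 marks N0=dead -> (dead,v1)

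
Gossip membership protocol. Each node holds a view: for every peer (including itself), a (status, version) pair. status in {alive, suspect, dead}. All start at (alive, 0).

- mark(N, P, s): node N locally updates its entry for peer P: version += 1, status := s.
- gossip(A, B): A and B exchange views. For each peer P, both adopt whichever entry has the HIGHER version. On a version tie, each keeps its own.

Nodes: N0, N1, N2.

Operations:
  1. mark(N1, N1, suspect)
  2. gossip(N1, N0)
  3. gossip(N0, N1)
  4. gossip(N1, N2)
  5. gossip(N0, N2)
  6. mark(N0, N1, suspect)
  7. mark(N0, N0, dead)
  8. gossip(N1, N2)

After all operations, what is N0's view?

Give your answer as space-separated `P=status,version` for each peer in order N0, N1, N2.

Op 1: N1 marks N1=suspect -> (suspect,v1)
Op 2: gossip N1<->N0 -> N1.N0=(alive,v0) N1.N1=(suspect,v1) N1.N2=(alive,v0) | N0.N0=(alive,v0) N0.N1=(suspect,v1) N0.N2=(alive,v0)
Op 3: gossip N0<->N1 -> N0.N0=(alive,v0) N0.N1=(suspect,v1) N0.N2=(alive,v0) | N1.N0=(alive,v0) N1.N1=(suspect,v1) N1.N2=(alive,v0)
Op 4: gossip N1<->N2 -> N1.N0=(alive,v0) N1.N1=(suspect,v1) N1.N2=(alive,v0) | N2.N0=(alive,v0) N2.N1=(suspect,v1) N2.N2=(alive,v0)
Op 5: gossip N0<->N2 -> N0.N0=(alive,v0) N0.N1=(suspect,v1) N0.N2=(alive,v0) | N2.N0=(alive,v0) N2.N1=(suspect,v1) N2.N2=(alive,v0)
Op 6: N0 marks N1=suspect -> (suspect,v2)
Op 7: N0 marks N0=dead -> (dead,v1)
Op 8: gossip N1<->N2 -> N1.N0=(alive,v0) N1.N1=(suspect,v1) N1.N2=(alive,v0) | N2.N0=(alive,v0) N2.N1=(suspect,v1) N2.N2=(alive,v0)

Answer: N0=dead,1 N1=suspect,2 N2=alive,0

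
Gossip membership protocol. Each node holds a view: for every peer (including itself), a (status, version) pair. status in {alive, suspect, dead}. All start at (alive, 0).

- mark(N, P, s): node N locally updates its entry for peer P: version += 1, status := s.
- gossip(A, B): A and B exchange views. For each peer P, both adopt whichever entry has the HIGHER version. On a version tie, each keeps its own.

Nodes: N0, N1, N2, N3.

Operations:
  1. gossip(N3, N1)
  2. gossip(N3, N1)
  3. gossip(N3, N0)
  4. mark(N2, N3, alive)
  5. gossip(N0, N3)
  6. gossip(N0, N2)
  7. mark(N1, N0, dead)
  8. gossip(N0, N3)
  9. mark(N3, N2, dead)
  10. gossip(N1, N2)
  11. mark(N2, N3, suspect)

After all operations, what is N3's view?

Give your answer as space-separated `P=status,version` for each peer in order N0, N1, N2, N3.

Answer: N0=alive,0 N1=alive,0 N2=dead,1 N3=alive,1

Derivation:
Op 1: gossip N3<->N1 -> N3.N0=(alive,v0) N3.N1=(alive,v0) N3.N2=(alive,v0) N3.N3=(alive,v0) | N1.N0=(alive,v0) N1.N1=(alive,v0) N1.N2=(alive,v0) N1.N3=(alive,v0)
Op 2: gossip N3<->N1 -> N3.N0=(alive,v0) N3.N1=(alive,v0) N3.N2=(alive,v0) N3.N3=(alive,v0) | N1.N0=(alive,v0) N1.N1=(alive,v0) N1.N2=(alive,v0) N1.N3=(alive,v0)
Op 3: gossip N3<->N0 -> N3.N0=(alive,v0) N3.N1=(alive,v0) N3.N2=(alive,v0) N3.N3=(alive,v0) | N0.N0=(alive,v0) N0.N1=(alive,v0) N0.N2=(alive,v0) N0.N3=(alive,v0)
Op 4: N2 marks N3=alive -> (alive,v1)
Op 5: gossip N0<->N3 -> N0.N0=(alive,v0) N0.N1=(alive,v0) N0.N2=(alive,v0) N0.N3=(alive,v0) | N3.N0=(alive,v0) N3.N1=(alive,v0) N3.N2=(alive,v0) N3.N3=(alive,v0)
Op 6: gossip N0<->N2 -> N0.N0=(alive,v0) N0.N1=(alive,v0) N0.N2=(alive,v0) N0.N3=(alive,v1) | N2.N0=(alive,v0) N2.N1=(alive,v0) N2.N2=(alive,v0) N2.N3=(alive,v1)
Op 7: N1 marks N0=dead -> (dead,v1)
Op 8: gossip N0<->N3 -> N0.N0=(alive,v0) N0.N1=(alive,v0) N0.N2=(alive,v0) N0.N3=(alive,v1) | N3.N0=(alive,v0) N3.N1=(alive,v0) N3.N2=(alive,v0) N3.N3=(alive,v1)
Op 9: N3 marks N2=dead -> (dead,v1)
Op 10: gossip N1<->N2 -> N1.N0=(dead,v1) N1.N1=(alive,v0) N1.N2=(alive,v0) N1.N3=(alive,v1) | N2.N0=(dead,v1) N2.N1=(alive,v0) N2.N2=(alive,v0) N2.N3=(alive,v1)
Op 11: N2 marks N3=suspect -> (suspect,v2)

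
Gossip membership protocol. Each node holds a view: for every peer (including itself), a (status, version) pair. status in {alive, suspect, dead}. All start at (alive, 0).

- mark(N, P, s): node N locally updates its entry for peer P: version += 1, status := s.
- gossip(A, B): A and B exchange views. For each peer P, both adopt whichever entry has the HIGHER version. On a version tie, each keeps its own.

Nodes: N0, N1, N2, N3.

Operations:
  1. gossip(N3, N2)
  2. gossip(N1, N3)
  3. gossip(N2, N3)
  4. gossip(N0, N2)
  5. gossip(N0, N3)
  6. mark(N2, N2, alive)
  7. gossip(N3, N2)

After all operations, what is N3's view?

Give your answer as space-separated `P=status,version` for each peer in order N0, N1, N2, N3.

Op 1: gossip N3<->N2 -> N3.N0=(alive,v0) N3.N1=(alive,v0) N3.N2=(alive,v0) N3.N3=(alive,v0) | N2.N0=(alive,v0) N2.N1=(alive,v0) N2.N2=(alive,v0) N2.N3=(alive,v0)
Op 2: gossip N1<->N3 -> N1.N0=(alive,v0) N1.N1=(alive,v0) N1.N2=(alive,v0) N1.N3=(alive,v0) | N3.N0=(alive,v0) N3.N1=(alive,v0) N3.N2=(alive,v0) N3.N3=(alive,v0)
Op 3: gossip N2<->N3 -> N2.N0=(alive,v0) N2.N1=(alive,v0) N2.N2=(alive,v0) N2.N3=(alive,v0) | N3.N0=(alive,v0) N3.N1=(alive,v0) N3.N2=(alive,v0) N3.N3=(alive,v0)
Op 4: gossip N0<->N2 -> N0.N0=(alive,v0) N0.N1=(alive,v0) N0.N2=(alive,v0) N0.N3=(alive,v0) | N2.N0=(alive,v0) N2.N1=(alive,v0) N2.N2=(alive,v0) N2.N3=(alive,v0)
Op 5: gossip N0<->N3 -> N0.N0=(alive,v0) N0.N1=(alive,v0) N0.N2=(alive,v0) N0.N3=(alive,v0) | N3.N0=(alive,v0) N3.N1=(alive,v0) N3.N2=(alive,v0) N3.N3=(alive,v0)
Op 6: N2 marks N2=alive -> (alive,v1)
Op 7: gossip N3<->N2 -> N3.N0=(alive,v0) N3.N1=(alive,v0) N3.N2=(alive,v1) N3.N3=(alive,v0) | N2.N0=(alive,v0) N2.N1=(alive,v0) N2.N2=(alive,v1) N2.N3=(alive,v0)

Answer: N0=alive,0 N1=alive,0 N2=alive,1 N3=alive,0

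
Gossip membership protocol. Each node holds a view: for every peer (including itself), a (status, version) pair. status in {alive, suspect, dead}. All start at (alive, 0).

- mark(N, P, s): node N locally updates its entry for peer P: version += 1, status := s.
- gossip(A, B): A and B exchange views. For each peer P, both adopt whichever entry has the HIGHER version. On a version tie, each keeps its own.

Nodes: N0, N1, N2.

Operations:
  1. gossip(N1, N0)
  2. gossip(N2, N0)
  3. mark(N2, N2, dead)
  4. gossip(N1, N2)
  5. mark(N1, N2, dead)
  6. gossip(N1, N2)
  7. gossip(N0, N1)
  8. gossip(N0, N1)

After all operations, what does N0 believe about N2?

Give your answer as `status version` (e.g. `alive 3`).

Answer: dead 2

Derivation:
Op 1: gossip N1<->N0 -> N1.N0=(alive,v0) N1.N1=(alive,v0) N1.N2=(alive,v0) | N0.N0=(alive,v0) N0.N1=(alive,v0) N0.N2=(alive,v0)
Op 2: gossip N2<->N0 -> N2.N0=(alive,v0) N2.N1=(alive,v0) N2.N2=(alive,v0) | N0.N0=(alive,v0) N0.N1=(alive,v0) N0.N2=(alive,v0)
Op 3: N2 marks N2=dead -> (dead,v1)
Op 4: gossip N1<->N2 -> N1.N0=(alive,v0) N1.N1=(alive,v0) N1.N2=(dead,v1) | N2.N0=(alive,v0) N2.N1=(alive,v0) N2.N2=(dead,v1)
Op 5: N1 marks N2=dead -> (dead,v2)
Op 6: gossip N1<->N2 -> N1.N0=(alive,v0) N1.N1=(alive,v0) N1.N2=(dead,v2) | N2.N0=(alive,v0) N2.N1=(alive,v0) N2.N2=(dead,v2)
Op 7: gossip N0<->N1 -> N0.N0=(alive,v0) N0.N1=(alive,v0) N0.N2=(dead,v2) | N1.N0=(alive,v0) N1.N1=(alive,v0) N1.N2=(dead,v2)
Op 8: gossip N0<->N1 -> N0.N0=(alive,v0) N0.N1=(alive,v0) N0.N2=(dead,v2) | N1.N0=(alive,v0) N1.N1=(alive,v0) N1.N2=(dead,v2)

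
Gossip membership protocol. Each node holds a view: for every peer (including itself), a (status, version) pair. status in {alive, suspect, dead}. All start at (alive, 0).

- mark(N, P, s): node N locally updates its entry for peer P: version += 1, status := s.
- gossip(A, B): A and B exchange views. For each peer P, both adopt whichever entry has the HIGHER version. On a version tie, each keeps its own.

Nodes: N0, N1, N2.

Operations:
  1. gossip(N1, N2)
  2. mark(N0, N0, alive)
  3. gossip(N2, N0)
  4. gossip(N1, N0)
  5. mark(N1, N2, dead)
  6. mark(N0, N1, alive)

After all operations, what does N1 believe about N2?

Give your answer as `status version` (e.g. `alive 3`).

Answer: dead 1

Derivation:
Op 1: gossip N1<->N2 -> N1.N0=(alive,v0) N1.N1=(alive,v0) N1.N2=(alive,v0) | N2.N0=(alive,v0) N2.N1=(alive,v0) N2.N2=(alive,v0)
Op 2: N0 marks N0=alive -> (alive,v1)
Op 3: gossip N2<->N0 -> N2.N0=(alive,v1) N2.N1=(alive,v0) N2.N2=(alive,v0) | N0.N0=(alive,v1) N0.N1=(alive,v0) N0.N2=(alive,v0)
Op 4: gossip N1<->N0 -> N1.N0=(alive,v1) N1.N1=(alive,v0) N1.N2=(alive,v0) | N0.N0=(alive,v1) N0.N1=(alive,v0) N0.N2=(alive,v0)
Op 5: N1 marks N2=dead -> (dead,v1)
Op 6: N0 marks N1=alive -> (alive,v1)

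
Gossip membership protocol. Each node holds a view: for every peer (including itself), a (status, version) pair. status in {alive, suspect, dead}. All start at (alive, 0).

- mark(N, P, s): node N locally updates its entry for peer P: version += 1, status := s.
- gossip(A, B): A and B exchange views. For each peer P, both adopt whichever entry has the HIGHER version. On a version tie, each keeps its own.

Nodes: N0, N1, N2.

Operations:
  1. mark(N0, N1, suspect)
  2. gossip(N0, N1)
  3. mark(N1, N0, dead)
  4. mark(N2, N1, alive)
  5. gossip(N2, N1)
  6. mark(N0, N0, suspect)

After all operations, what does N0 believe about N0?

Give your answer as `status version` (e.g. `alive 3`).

Answer: suspect 1

Derivation:
Op 1: N0 marks N1=suspect -> (suspect,v1)
Op 2: gossip N0<->N1 -> N0.N0=(alive,v0) N0.N1=(suspect,v1) N0.N2=(alive,v0) | N1.N0=(alive,v0) N1.N1=(suspect,v1) N1.N2=(alive,v0)
Op 3: N1 marks N0=dead -> (dead,v1)
Op 4: N2 marks N1=alive -> (alive,v1)
Op 5: gossip N2<->N1 -> N2.N0=(dead,v1) N2.N1=(alive,v1) N2.N2=(alive,v0) | N1.N0=(dead,v1) N1.N1=(suspect,v1) N1.N2=(alive,v0)
Op 6: N0 marks N0=suspect -> (suspect,v1)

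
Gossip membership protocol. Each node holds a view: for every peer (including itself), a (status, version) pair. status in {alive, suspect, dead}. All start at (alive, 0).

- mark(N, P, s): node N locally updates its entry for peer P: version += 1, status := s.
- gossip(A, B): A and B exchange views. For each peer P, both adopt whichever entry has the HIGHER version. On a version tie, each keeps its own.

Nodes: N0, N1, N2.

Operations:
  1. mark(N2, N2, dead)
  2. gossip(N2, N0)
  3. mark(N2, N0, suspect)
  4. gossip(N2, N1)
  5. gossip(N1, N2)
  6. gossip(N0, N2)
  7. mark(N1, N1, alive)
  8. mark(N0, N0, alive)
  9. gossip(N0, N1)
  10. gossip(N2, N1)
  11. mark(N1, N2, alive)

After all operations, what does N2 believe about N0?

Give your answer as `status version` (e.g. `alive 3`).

Answer: alive 2

Derivation:
Op 1: N2 marks N2=dead -> (dead,v1)
Op 2: gossip N2<->N0 -> N2.N0=(alive,v0) N2.N1=(alive,v0) N2.N2=(dead,v1) | N0.N0=(alive,v0) N0.N1=(alive,v0) N0.N2=(dead,v1)
Op 3: N2 marks N0=suspect -> (suspect,v1)
Op 4: gossip N2<->N1 -> N2.N0=(suspect,v1) N2.N1=(alive,v0) N2.N2=(dead,v1) | N1.N0=(suspect,v1) N1.N1=(alive,v0) N1.N2=(dead,v1)
Op 5: gossip N1<->N2 -> N1.N0=(suspect,v1) N1.N1=(alive,v0) N1.N2=(dead,v1) | N2.N0=(suspect,v1) N2.N1=(alive,v0) N2.N2=(dead,v1)
Op 6: gossip N0<->N2 -> N0.N0=(suspect,v1) N0.N1=(alive,v0) N0.N2=(dead,v1) | N2.N0=(suspect,v1) N2.N1=(alive,v0) N2.N2=(dead,v1)
Op 7: N1 marks N1=alive -> (alive,v1)
Op 8: N0 marks N0=alive -> (alive,v2)
Op 9: gossip N0<->N1 -> N0.N0=(alive,v2) N0.N1=(alive,v1) N0.N2=(dead,v1) | N1.N0=(alive,v2) N1.N1=(alive,v1) N1.N2=(dead,v1)
Op 10: gossip N2<->N1 -> N2.N0=(alive,v2) N2.N1=(alive,v1) N2.N2=(dead,v1) | N1.N0=(alive,v2) N1.N1=(alive,v1) N1.N2=(dead,v1)
Op 11: N1 marks N2=alive -> (alive,v2)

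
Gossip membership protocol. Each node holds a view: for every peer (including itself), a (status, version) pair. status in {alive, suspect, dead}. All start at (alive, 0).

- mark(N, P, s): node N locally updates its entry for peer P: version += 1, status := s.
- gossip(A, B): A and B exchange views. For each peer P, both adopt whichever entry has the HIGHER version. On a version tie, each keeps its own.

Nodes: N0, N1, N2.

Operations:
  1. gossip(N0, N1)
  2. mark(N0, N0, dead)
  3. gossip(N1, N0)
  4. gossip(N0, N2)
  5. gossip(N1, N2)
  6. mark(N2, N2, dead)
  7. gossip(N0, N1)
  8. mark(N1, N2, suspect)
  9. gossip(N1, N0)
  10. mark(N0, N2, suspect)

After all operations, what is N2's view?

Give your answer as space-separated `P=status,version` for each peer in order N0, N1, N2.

Op 1: gossip N0<->N1 -> N0.N0=(alive,v0) N0.N1=(alive,v0) N0.N2=(alive,v0) | N1.N0=(alive,v0) N1.N1=(alive,v0) N1.N2=(alive,v0)
Op 2: N0 marks N0=dead -> (dead,v1)
Op 3: gossip N1<->N0 -> N1.N0=(dead,v1) N1.N1=(alive,v0) N1.N2=(alive,v0) | N0.N0=(dead,v1) N0.N1=(alive,v0) N0.N2=(alive,v0)
Op 4: gossip N0<->N2 -> N0.N0=(dead,v1) N0.N1=(alive,v0) N0.N2=(alive,v0) | N2.N0=(dead,v1) N2.N1=(alive,v0) N2.N2=(alive,v0)
Op 5: gossip N1<->N2 -> N1.N0=(dead,v1) N1.N1=(alive,v0) N1.N2=(alive,v0) | N2.N0=(dead,v1) N2.N1=(alive,v0) N2.N2=(alive,v0)
Op 6: N2 marks N2=dead -> (dead,v1)
Op 7: gossip N0<->N1 -> N0.N0=(dead,v1) N0.N1=(alive,v0) N0.N2=(alive,v0) | N1.N0=(dead,v1) N1.N1=(alive,v0) N1.N2=(alive,v0)
Op 8: N1 marks N2=suspect -> (suspect,v1)
Op 9: gossip N1<->N0 -> N1.N0=(dead,v1) N1.N1=(alive,v0) N1.N2=(suspect,v1) | N0.N0=(dead,v1) N0.N1=(alive,v0) N0.N2=(suspect,v1)
Op 10: N0 marks N2=suspect -> (suspect,v2)

Answer: N0=dead,1 N1=alive,0 N2=dead,1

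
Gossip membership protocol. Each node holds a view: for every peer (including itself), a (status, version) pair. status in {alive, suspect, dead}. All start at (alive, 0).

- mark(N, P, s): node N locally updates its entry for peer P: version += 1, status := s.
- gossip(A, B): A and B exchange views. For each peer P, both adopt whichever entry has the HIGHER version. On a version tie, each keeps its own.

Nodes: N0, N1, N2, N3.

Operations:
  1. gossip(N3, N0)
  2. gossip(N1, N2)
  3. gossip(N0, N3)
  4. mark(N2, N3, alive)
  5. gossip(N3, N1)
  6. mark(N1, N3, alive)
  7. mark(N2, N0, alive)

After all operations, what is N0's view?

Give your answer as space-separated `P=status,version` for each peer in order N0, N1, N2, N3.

Op 1: gossip N3<->N0 -> N3.N0=(alive,v0) N3.N1=(alive,v0) N3.N2=(alive,v0) N3.N3=(alive,v0) | N0.N0=(alive,v0) N0.N1=(alive,v0) N0.N2=(alive,v0) N0.N3=(alive,v0)
Op 2: gossip N1<->N2 -> N1.N0=(alive,v0) N1.N1=(alive,v0) N1.N2=(alive,v0) N1.N3=(alive,v0) | N2.N0=(alive,v0) N2.N1=(alive,v0) N2.N2=(alive,v0) N2.N3=(alive,v0)
Op 3: gossip N0<->N3 -> N0.N0=(alive,v0) N0.N1=(alive,v0) N0.N2=(alive,v0) N0.N3=(alive,v0) | N3.N0=(alive,v0) N3.N1=(alive,v0) N3.N2=(alive,v0) N3.N3=(alive,v0)
Op 4: N2 marks N3=alive -> (alive,v1)
Op 5: gossip N3<->N1 -> N3.N0=(alive,v0) N3.N1=(alive,v0) N3.N2=(alive,v0) N3.N3=(alive,v0) | N1.N0=(alive,v0) N1.N1=(alive,v0) N1.N2=(alive,v0) N1.N3=(alive,v0)
Op 6: N1 marks N3=alive -> (alive,v1)
Op 7: N2 marks N0=alive -> (alive,v1)

Answer: N0=alive,0 N1=alive,0 N2=alive,0 N3=alive,0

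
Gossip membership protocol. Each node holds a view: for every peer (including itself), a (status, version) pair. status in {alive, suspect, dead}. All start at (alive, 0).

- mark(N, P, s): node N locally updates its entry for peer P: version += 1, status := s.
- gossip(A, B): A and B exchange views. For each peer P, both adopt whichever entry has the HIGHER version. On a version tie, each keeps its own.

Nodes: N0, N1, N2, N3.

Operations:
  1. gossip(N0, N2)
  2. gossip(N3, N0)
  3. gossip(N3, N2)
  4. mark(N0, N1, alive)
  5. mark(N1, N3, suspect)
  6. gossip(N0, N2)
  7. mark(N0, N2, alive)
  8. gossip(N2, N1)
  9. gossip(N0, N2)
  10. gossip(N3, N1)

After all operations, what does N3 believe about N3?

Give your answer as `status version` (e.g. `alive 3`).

Answer: suspect 1

Derivation:
Op 1: gossip N0<->N2 -> N0.N0=(alive,v0) N0.N1=(alive,v0) N0.N2=(alive,v0) N0.N3=(alive,v0) | N2.N0=(alive,v0) N2.N1=(alive,v0) N2.N2=(alive,v0) N2.N3=(alive,v0)
Op 2: gossip N3<->N0 -> N3.N0=(alive,v0) N3.N1=(alive,v0) N3.N2=(alive,v0) N3.N3=(alive,v0) | N0.N0=(alive,v0) N0.N1=(alive,v0) N0.N2=(alive,v0) N0.N3=(alive,v0)
Op 3: gossip N3<->N2 -> N3.N0=(alive,v0) N3.N1=(alive,v0) N3.N2=(alive,v0) N3.N3=(alive,v0) | N2.N0=(alive,v0) N2.N1=(alive,v0) N2.N2=(alive,v0) N2.N3=(alive,v0)
Op 4: N0 marks N1=alive -> (alive,v1)
Op 5: N1 marks N3=suspect -> (suspect,v1)
Op 6: gossip N0<->N2 -> N0.N0=(alive,v0) N0.N1=(alive,v1) N0.N2=(alive,v0) N0.N3=(alive,v0) | N2.N0=(alive,v0) N2.N1=(alive,v1) N2.N2=(alive,v0) N2.N3=(alive,v0)
Op 7: N0 marks N2=alive -> (alive,v1)
Op 8: gossip N2<->N1 -> N2.N0=(alive,v0) N2.N1=(alive,v1) N2.N2=(alive,v0) N2.N3=(suspect,v1) | N1.N0=(alive,v0) N1.N1=(alive,v1) N1.N2=(alive,v0) N1.N3=(suspect,v1)
Op 9: gossip N0<->N2 -> N0.N0=(alive,v0) N0.N1=(alive,v1) N0.N2=(alive,v1) N0.N3=(suspect,v1) | N2.N0=(alive,v0) N2.N1=(alive,v1) N2.N2=(alive,v1) N2.N3=(suspect,v1)
Op 10: gossip N3<->N1 -> N3.N0=(alive,v0) N3.N1=(alive,v1) N3.N2=(alive,v0) N3.N3=(suspect,v1) | N1.N0=(alive,v0) N1.N1=(alive,v1) N1.N2=(alive,v0) N1.N3=(suspect,v1)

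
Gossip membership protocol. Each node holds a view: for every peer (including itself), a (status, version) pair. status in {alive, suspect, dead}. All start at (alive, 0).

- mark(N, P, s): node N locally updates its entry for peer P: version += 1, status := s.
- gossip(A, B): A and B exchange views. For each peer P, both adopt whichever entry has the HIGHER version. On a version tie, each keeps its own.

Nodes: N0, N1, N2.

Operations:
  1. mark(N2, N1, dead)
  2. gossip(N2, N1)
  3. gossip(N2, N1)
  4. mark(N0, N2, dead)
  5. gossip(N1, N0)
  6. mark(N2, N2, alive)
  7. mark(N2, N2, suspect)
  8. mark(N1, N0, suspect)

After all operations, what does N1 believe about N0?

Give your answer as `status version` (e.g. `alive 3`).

Answer: suspect 1

Derivation:
Op 1: N2 marks N1=dead -> (dead,v1)
Op 2: gossip N2<->N1 -> N2.N0=(alive,v0) N2.N1=(dead,v1) N2.N2=(alive,v0) | N1.N0=(alive,v0) N1.N1=(dead,v1) N1.N2=(alive,v0)
Op 3: gossip N2<->N1 -> N2.N0=(alive,v0) N2.N1=(dead,v1) N2.N2=(alive,v0) | N1.N0=(alive,v0) N1.N1=(dead,v1) N1.N2=(alive,v0)
Op 4: N0 marks N2=dead -> (dead,v1)
Op 5: gossip N1<->N0 -> N1.N0=(alive,v0) N1.N1=(dead,v1) N1.N2=(dead,v1) | N0.N0=(alive,v0) N0.N1=(dead,v1) N0.N2=(dead,v1)
Op 6: N2 marks N2=alive -> (alive,v1)
Op 7: N2 marks N2=suspect -> (suspect,v2)
Op 8: N1 marks N0=suspect -> (suspect,v1)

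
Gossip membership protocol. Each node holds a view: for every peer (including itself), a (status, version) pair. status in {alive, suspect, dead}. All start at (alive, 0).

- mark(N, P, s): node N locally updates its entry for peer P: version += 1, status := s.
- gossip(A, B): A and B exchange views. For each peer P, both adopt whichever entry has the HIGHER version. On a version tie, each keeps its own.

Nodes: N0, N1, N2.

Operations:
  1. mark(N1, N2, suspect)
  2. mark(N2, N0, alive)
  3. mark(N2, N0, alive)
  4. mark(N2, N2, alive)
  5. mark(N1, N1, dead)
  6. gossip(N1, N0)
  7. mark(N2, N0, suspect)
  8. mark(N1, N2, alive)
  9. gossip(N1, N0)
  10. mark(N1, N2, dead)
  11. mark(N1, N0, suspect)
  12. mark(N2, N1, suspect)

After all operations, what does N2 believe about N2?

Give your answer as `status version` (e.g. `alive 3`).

Answer: alive 1

Derivation:
Op 1: N1 marks N2=suspect -> (suspect,v1)
Op 2: N2 marks N0=alive -> (alive,v1)
Op 3: N2 marks N0=alive -> (alive,v2)
Op 4: N2 marks N2=alive -> (alive,v1)
Op 5: N1 marks N1=dead -> (dead,v1)
Op 6: gossip N1<->N0 -> N1.N0=(alive,v0) N1.N1=(dead,v1) N1.N2=(suspect,v1) | N0.N0=(alive,v0) N0.N1=(dead,v1) N0.N2=(suspect,v1)
Op 7: N2 marks N0=suspect -> (suspect,v3)
Op 8: N1 marks N2=alive -> (alive,v2)
Op 9: gossip N1<->N0 -> N1.N0=(alive,v0) N1.N1=(dead,v1) N1.N2=(alive,v2) | N0.N0=(alive,v0) N0.N1=(dead,v1) N0.N2=(alive,v2)
Op 10: N1 marks N2=dead -> (dead,v3)
Op 11: N1 marks N0=suspect -> (suspect,v1)
Op 12: N2 marks N1=suspect -> (suspect,v1)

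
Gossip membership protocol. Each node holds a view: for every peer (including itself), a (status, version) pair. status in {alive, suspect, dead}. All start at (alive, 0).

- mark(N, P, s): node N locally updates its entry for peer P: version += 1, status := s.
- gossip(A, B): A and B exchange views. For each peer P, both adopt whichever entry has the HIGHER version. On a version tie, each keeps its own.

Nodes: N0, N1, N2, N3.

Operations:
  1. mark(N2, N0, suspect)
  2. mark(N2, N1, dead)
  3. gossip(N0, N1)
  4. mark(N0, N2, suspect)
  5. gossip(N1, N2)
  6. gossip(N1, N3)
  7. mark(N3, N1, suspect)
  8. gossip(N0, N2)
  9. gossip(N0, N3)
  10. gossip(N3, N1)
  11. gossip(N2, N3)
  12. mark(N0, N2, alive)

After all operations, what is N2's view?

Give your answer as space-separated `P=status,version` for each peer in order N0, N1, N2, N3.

Op 1: N2 marks N0=suspect -> (suspect,v1)
Op 2: N2 marks N1=dead -> (dead,v1)
Op 3: gossip N0<->N1 -> N0.N0=(alive,v0) N0.N1=(alive,v0) N0.N2=(alive,v0) N0.N3=(alive,v0) | N1.N0=(alive,v0) N1.N1=(alive,v0) N1.N2=(alive,v0) N1.N3=(alive,v0)
Op 4: N0 marks N2=suspect -> (suspect,v1)
Op 5: gossip N1<->N2 -> N1.N0=(suspect,v1) N1.N1=(dead,v1) N1.N2=(alive,v0) N1.N3=(alive,v0) | N2.N0=(suspect,v1) N2.N1=(dead,v1) N2.N2=(alive,v0) N2.N3=(alive,v0)
Op 6: gossip N1<->N3 -> N1.N0=(suspect,v1) N1.N1=(dead,v1) N1.N2=(alive,v0) N1.N3=(alive,v0) | N3.N0=(suspect,v1) N3.N1=(dead,v1) N3.N2=(alive,v0) N3.N3=(alive,v0)
Op 7: N3 marks N1=suspect -> (suspect,v2)
Op 8: gossip N0<->N2 -> N0.N0=(suspect,v1) N0.N1=(dead,v1) N0.N2=(suspect,v1) N0.N3=(alive,v0) | N2.N0=(suspect,v1) N2.N1=(dead,v1) N2.N2=(suspect,v1) N2.N3=(alive,v0)
Op 9: gossip N0<->N3 -> N0.N0=(suspect,v1) N0.N1=(suspect,v2) N0.N2=(suspect,v1) N0.N3=(alive,v0) | N3.N0=(suspect,v1) N3.N1=(suspect,v2) N3.N2=(suspect,v1) N3.N3=(alive,v0)
Op 10: gossip N3<->N1 -> N3.N0=(suspect,v1) N3.N1=(suspect,v2) N3.N2=(suspect,v1) N3.N3=(alive,v0) | N1.N0=(suspect,v1) N1.N1=(suspect,v2) N1.N2=(suspect,v1) N1.N3=(alive,v0)
Op 11: gossip N2<->N3 -> N2.N0=(suspect,v1) N2.N1=(suspect,v2) N2.N2=(suspect,v1) N2.N3=(alive,v0) | N3.N0=(suspect,v1) N3.N1=(suspect,v2) N3.N2=(suspect,v1) N3.N3=(alive,v0)
Op 12: N0 marks N2=alive -> (alive,v2)

Answer: N0=suspect,1 N1=suspect,2 N2=suspect,1 N3=alive,0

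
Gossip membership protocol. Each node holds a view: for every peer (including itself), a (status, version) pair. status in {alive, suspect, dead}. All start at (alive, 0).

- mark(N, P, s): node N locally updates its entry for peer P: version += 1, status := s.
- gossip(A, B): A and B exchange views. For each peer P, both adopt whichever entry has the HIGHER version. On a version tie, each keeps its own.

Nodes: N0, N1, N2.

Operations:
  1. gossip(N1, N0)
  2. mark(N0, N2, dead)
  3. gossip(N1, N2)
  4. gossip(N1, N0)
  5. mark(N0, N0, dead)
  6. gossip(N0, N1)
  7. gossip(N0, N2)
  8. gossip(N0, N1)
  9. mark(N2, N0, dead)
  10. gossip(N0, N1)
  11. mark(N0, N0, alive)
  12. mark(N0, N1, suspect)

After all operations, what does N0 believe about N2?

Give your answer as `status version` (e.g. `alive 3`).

Op 1: gossip N1<->N0 -> N1.N0=(alive,v0) N1.N1=(alive,v0) N1.N2=(alive,v0) | N0.N0=(alive,v0) N0.N1=(alive,v0) N0.N2=(alive,v0)
Op 2: N0 marks N2=dead -> (dead,v1)
Op 3: gossip N1<->N2 -> N1.N0=(alive,v0) N1.N1=(alive,v0) N1.N2=(alive,v0) | N2.N0=(alive,v0) N2.N1=(alive,v0) N2.N2=(alive,v0)
Op 4: gossip N1<->N0 -> N1.N0=(alive,v0) N1.N1=(alive,v0) N1.N2=(dead,v1) | N0.N0=(alive,v0) N0.N1=(alive,v0) N0.N2=(dead,v1)
Op 5: N0 marks N0=dead -> (dead,v1)
Op 6: gossip N0<->N1 -> N0.N0=(dead,v1) N0.N1=(alive,v0) N0.N2=(dead,v1) | N1.N0=(dead,v1) N1.N1=(alive,v0) N1.N2=(dead,v1)
Op 7: gossip N0<->N2 -> N0.N0=(dead,v1) N0.N1=(alive,v0) N0.N2=(dead,v1) | N2.N0=(dead,v1) N2.N1=(alive,v0) N2.N2=(dead,v1)
Op 8: gossip N0<->N1 -> N0.N0=(dead,v1) N0.N1=(alive,v0) N0.N2=(dead,v1) | N1.N0=(dead,v1) N1.N1=(alive,v0) N1.N2=(dead,v1)
Op 9: N2 marks N0=dead -> (dead,v2)
Op 10: gossip N0<->N1 -> N0.N0=(dead,v1) N0.N1=(alive,v0) N0.N2=(dead,v1) | N1.N0=(dead,v1) N1.N1=(alive,v0) N1.N2=(dead,v1)
Op 11: N0 marks N0=alive -> (alive,v2)
Op 12: N0 marks N1=suspect -> (suspect,v1)

Answer: dead 1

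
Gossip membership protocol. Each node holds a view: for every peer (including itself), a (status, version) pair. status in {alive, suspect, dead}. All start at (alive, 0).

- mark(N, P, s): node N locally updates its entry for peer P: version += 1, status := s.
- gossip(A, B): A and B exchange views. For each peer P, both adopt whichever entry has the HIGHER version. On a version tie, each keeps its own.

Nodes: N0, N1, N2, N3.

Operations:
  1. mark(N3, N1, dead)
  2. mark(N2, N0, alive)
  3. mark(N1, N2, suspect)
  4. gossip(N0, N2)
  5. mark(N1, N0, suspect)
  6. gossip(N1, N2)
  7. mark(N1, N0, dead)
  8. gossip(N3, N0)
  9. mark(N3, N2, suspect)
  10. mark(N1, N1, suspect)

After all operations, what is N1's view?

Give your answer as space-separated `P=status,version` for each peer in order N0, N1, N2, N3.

Op 1: N3 marks N1=dead -> (dead,v1)
Op 2: N2 marks N0=alive -> (alive,v1)
Op 3: N1 marks N2=suspect -> (suspect,v1)
Op 4: gossip N0<->N2 -> N0.N0=(alive,v1) N0.N1=(alive,v0) N0.N2=(alive,v0) N0.N3=(alive,v0) | N2.N0=(alive,v1) N2.N1=(alive,v0) N2.N2=(alive,v0) N2.N3=(alive,v0)
Op 5: N1 marks N0=suspect -> (suspect,v1)
Op 6: gossip N1<->N2 -> N1.N0=(suspect,v1) N1.N1=(alive,v0) N1.N2=(suspect,v1) N1.N3=(alive,v0) | N2.N0=(alive,v1) N2.N1=(alive,v0) N2.N2=(suspect,v1) N2.N3=(alive,v0)
Op 7: N1 marks N0=dead -> (dead,v2)
Op 8: gossip N3<->N0 -> N3.N0=(alive,v1) N3.N1=(dead,v1) N3.N2=(alive,v0) N3.N3=(alive,v0) | N0.N0=(alive,v1) N0.N1=(dead,v1) N0.N2=(alive,v0) N0.N3=(alive,v0)
Op 9: N3 marks N2=suspect -> (suspect,v1)
Op 10: N1 marks N1=suspect -> (suspect,v1)

Answer: N0=dead,2 N1=suspect,1 N2=suspect,1 N3=alive,0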